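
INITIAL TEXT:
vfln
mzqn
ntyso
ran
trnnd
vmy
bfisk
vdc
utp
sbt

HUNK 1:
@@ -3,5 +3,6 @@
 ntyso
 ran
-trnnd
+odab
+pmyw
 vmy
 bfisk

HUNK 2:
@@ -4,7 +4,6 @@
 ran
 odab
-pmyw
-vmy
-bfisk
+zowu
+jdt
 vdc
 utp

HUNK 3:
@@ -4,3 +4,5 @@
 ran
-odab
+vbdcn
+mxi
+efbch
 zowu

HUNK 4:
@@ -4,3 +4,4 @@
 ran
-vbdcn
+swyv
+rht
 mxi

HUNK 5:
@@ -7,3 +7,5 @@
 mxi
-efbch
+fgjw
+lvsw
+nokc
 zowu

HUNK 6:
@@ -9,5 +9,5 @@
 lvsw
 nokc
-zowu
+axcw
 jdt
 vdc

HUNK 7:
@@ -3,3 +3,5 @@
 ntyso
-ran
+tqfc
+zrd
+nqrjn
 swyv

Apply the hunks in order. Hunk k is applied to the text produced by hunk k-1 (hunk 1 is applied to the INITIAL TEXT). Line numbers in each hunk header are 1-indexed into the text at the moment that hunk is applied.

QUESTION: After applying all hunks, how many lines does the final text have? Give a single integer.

Hunk 1: at line 3 remove [trnnd] add [odab,pmyw] -> 11 lines: vfln mzqn ntyso ran odab pmyw vmy bfisk vdc utp sbt
Hunk 2: at line 4 remove [pmyw,vmy,bfisk] add [zowu,jdt] -> 10 lines: vfln mzqn ntyso ran odab zowu jdt vdc utp sbt
Hunk 3: at line 4 remove [odab] add [vbdcn,mxi,efbch] -> 12 lines: vfln mzqn ntyso ran vbdcn mxi efbch zowu jdt vdc utp sbt
Hunk 4: at line 4 remove [vbdcn] add [swyv,rht] -> 13 lines: vfln mzqn ntyso ran swyv rht mxi efbch zowu jdt vdc utp sbt
Hunk 5: at line 7 remove [efbch] add [fgjw,lvsw,nokc] -> 15 lines: vfln mzqn ntyso ran swyv rht mxi fgjw lvsw nokc zowu jdt vdc utp sbt
Hunk 6: at line 9 remove [zowu] add [axcw] -> 15 lines: vfln mzqn ntyso ran swyv rht mxi fgjw lvsw nokc axcw jdt vdc utp sbt
Hunk 7: at line 3 remove [ran] add [tqfc,zrd,nqrjn] -> 17 lines: vfln mzqn ntyso tqfc zrd nqrjn swyv rht mxi fgjw lvsw nokc axcw jdt vdc utp sbt
Final line count: 17

Answer: 17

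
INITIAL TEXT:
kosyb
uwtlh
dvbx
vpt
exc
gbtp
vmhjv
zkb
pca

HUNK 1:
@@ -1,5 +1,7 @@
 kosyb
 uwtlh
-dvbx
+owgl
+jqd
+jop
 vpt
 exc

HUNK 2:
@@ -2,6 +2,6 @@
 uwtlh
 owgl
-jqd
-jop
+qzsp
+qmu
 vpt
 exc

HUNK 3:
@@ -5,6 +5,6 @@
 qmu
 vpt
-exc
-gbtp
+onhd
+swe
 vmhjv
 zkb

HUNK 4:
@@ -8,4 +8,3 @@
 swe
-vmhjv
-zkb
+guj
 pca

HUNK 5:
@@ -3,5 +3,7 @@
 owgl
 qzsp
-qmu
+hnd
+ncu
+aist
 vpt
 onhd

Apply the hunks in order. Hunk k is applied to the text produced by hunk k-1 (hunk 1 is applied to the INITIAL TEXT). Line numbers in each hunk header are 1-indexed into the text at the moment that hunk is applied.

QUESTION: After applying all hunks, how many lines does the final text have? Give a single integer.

Answer: 12

Derivation:
Hunk 1: at line 1 remove [dvbx] add [owgl,jqd,jop] -> 11 lines: kosyb uwtlh owgl jqd jop vpt exc gbtp vmhjv zkb pca
Hunk 2: at line 2 remove [jqd,jop] add [qzsp,qmu] -> 11 lines: kosyb uwtlh owgl qzsp qmu vpt exc gbtp vmhjv zkb pca
Hunk 3: at line 5 remove [exc,gbtp] add [onhd,swe] -> 11 lines: kosyb uwtlh owgl qzsp qmu vpt onhd swe vmhjv zkb pca
Hunk 4: at line 8 remove [vmhjv,zkb] add [guj] -> 10 lines: kosyb uwtlh owgl qzsp qmu vpt onhd swe guj pca
Hunk 5: at line 3 remove [qmu] add [hnd,ncu,aist] -> 12 lines: kosyb uwtlh owgl qzsp hnd ncu aist vpt onhd swe guj pca
Final line count: 12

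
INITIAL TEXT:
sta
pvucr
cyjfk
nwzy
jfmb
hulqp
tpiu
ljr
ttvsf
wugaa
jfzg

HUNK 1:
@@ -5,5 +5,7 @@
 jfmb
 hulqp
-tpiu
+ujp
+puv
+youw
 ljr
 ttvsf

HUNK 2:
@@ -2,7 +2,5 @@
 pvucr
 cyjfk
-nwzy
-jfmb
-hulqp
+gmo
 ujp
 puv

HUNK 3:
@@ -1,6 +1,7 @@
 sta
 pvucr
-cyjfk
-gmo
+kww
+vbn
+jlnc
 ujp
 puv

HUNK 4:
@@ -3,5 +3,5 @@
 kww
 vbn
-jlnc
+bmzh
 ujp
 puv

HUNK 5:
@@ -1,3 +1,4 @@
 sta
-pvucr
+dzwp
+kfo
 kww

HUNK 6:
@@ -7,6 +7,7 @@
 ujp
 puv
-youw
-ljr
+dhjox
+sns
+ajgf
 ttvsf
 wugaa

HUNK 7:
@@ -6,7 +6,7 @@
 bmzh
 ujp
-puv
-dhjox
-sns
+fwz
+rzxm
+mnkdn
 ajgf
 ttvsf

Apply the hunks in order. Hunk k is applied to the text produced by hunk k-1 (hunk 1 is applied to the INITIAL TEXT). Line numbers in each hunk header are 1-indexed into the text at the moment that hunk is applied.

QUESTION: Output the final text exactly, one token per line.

Hunk 1: at line 5 remove [tpiu] add [ujp,puv,youw] -> 13 lines: sta pvucr cyjfk nwzy jfmb hulqp ujp puv youw ljr ttvsf wugaa jfzg
Hunk 2: at line 2 remove [nwzy,jfmb,hulqp] add [gmo] -> 11 lines: sta pvucr cyjfk gmo ujp puv youw ljr ttvsf wugaa jfzg
Hunk 3: at line 1 remove [cyjfk,gmo] add [kww,vbn,jlnc] -> 12 lines: sta pvucr kww vbn jlnc ujp puv youw ljr ttvsf wugaa jfzg
Hunk 4: at line 3 remove [jlnc] add [bmzh] -> 12 lines: sta pvucr kww vbn bmzh ujp puv youw ljr ttvsf wugaa jfzg
Hunk 5: at line 1 remove [pvucr] add [dzwp,kfo] -> 13 lines: sta dzwp kfo kww vbn bmzh ujp puv youw ljr ttvsf wugaa jfzg
Hunk 6: at line 7 remove [youw,ljr] add [dhjox,sns,ajgf] -> 14 lines: sta dzwp kfo kww vbn bmzh ujp puv dhjox sns ajgf ttvsf wugaa jfzg
Hunk 7: at line 6 remove [puv,dhjox,sns] add [fwz,rzxm,mnkdn] -> 14 lines: sta dzwp kfo kww vbn bmzh ujp fwz rzxm mnkdn ajgf ttvsf wugaa jfzg

Answer: sta
dzwp
kfo
kww
vbn
bmzh
ujp
fwz
rzxm
mnkdn
ajgf
ttvsf
wugaa
jfzg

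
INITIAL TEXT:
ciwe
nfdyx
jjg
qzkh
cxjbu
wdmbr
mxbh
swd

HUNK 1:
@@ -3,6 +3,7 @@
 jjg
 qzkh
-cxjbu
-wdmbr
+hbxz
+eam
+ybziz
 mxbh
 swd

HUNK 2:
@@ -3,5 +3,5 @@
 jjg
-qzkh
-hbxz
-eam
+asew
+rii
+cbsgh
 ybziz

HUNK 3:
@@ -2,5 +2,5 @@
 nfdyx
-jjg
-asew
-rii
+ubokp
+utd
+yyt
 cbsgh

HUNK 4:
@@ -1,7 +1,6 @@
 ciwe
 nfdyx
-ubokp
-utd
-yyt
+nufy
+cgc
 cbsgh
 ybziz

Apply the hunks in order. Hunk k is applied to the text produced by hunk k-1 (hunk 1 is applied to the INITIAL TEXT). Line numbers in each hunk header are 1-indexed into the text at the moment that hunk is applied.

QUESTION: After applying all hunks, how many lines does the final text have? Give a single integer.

Answer: 8

Derivation:
Hunk 1: at line 3 remove [cxjbu,wdmbr] add [hbxz,eam,ybziz] -> 9 lines: ciwe nfdyx jjg qzkh hbxz eam ybziz mxbh swd
Hunk 2: at line 3 remove [qzkh,hbxz,eam] add [asew,rii,cbsgh] -> 9 lines: ciwe nfdyx jjg asew rii cbsgh ybziz mxbh swd
Hunk 3: at line 2 remove [jjg,asew,rii] add [ubokp,utd,yyt] -> 9 lines: ciwe nfdyx ubokp utd yyt cbsgh ybziz mxbh swd
Hunk 4: at line 1 remove [ubokp,utd,yyt] add [nufy,cgc] -> 8 lines: ciwe nfdyx nufy cgc cbsgh ybziz mxbh swd
Final line count: 8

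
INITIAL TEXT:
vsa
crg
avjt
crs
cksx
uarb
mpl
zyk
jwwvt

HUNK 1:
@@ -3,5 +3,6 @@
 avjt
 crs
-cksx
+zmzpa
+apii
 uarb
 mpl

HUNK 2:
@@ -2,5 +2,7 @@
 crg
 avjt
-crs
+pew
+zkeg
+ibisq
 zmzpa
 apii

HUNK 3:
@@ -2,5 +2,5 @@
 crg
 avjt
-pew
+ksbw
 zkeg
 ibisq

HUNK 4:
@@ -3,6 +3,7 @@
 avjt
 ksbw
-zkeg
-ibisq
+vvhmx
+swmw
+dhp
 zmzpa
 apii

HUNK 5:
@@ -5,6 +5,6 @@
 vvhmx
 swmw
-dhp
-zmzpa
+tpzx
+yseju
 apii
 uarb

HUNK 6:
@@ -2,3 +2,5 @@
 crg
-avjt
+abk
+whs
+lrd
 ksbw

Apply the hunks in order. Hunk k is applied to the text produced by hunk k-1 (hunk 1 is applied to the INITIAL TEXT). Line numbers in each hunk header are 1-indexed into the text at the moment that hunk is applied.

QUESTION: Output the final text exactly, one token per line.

Answer: vsa
crg
abk
whs
lrd
ksbw
vvhmx
swmw
tpzx
yseju
apii
uarb
mpl
zyk
jwwvt

Derivation:
Hunk 1: at line 3 remove [cksx] add [zmzpa,apii] -> 10 lines: vsa crg avjt crs zmzpa apii uarb mpl zyk jwwvt
Hunk 2: at line 2 remove [crs] add [pew,zkeg,ibisq] -> 12 lines: vsa crg avjt pew zkeg ibisq zmzpa apii uarb mpl zyk jwwvt
Hunk 3: at line 2 remove [pew] add [ksbw] -> 12 lines: vsa crg avjt ksbw zkeg ibisq zmzpa apii uarb mpl zyk jwwvt
Hunk 4: at line 3 remove [zkeg,ibisq] add [vvhmx,swmw,dhp] -> 13 lines: vsa crg avjt ksbw vvhmx swmw dhp zmzpa apii uarb mpl zyk jwwvt
Hunk 5: at line 5 remove [dhp,zmzpa] add [tpzx,yseju] -> 13 lines: vsa crg avjt ksbw vvhmx swmw tpzx yseju apii uarb mpl zyk jwwvt
Hunk 6: at line 2 remove [avjt] add [abk,whs,lrd] -> 15 lines: vsa crg abk whs lrd ksbw vvhmx swmw tpzx yseju apii uarb mpl zyk jwwvt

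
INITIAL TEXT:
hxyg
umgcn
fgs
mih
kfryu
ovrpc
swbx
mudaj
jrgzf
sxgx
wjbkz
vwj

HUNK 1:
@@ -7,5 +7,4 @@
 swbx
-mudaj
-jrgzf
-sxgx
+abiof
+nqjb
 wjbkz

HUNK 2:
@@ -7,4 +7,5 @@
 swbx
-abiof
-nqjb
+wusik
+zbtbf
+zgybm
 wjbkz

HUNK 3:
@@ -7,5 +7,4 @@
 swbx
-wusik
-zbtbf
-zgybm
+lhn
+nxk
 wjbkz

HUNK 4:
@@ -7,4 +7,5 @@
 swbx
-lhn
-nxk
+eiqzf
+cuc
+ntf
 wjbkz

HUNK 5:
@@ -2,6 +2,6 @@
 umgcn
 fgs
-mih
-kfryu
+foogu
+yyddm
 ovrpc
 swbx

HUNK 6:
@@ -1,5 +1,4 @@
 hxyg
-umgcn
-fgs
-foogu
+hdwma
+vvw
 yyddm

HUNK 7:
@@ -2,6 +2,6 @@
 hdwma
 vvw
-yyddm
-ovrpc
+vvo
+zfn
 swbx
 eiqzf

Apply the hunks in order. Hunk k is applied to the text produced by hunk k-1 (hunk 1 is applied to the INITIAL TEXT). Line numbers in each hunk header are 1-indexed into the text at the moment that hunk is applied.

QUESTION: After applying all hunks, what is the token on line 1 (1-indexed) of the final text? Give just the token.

Answer: hxyg

Derivation:
Hunk 1: at line 7 remove [mudaj,jrgzf,sxgx] add [abiof,nqjb] -> 11 lines: hxyg umgcn fgs mih kfryu ovrpc swbx abiof nqjb wjbkz vwj
Hunk 2: at line 7 remove [abiof,nqjb] add [wusik,zbtbf,zgybm] -> 12 lines: hxyg umgcn fgs mih kfryu ovrpc swbx wusik zbtbf zgybm wjbkz vwj
Hunk 3: at line 7 remove [wusik,zbtbf,zgybm] add [lhn,nxk] -> 11 lines: hxyg umgcn fgs mih kfryu ovrpc swbx lhn nxk wjbkz vwj
Hunk 4: at line 7 remove [lhn,nxk] add [eiqzf,cuc,ntf] -> 12 lines: hxyg umgcn fgs mih kfryu ovrpc swbx eiqzf cuc ntf wjbkz vwj
Hunk 5: at line 2 remove [mih,kfryu] add [foogu,yyddm] -> 12 lines: hxyg umgcn fgs foogu yyddm ovrpc swbx eiqzf cuc ntf wjbkz vwj
Hunk 6: at line 1 remove [umgcn,fgs,foogu] add [hdwma,vvw] -> 11 lines: hxyg hdwma vvw yyddm ovrpc swbx eiqzf cuc ntf wjbkz vwj
Hunk 7: at line 2 remove [yyddm,ovrpc] add [vvo,zfn] -> 11 lines: hxyg hdwma vvw vvo zfn swbx eiqzf cuc ntf wjbkz vwj
Final line 1: hxyg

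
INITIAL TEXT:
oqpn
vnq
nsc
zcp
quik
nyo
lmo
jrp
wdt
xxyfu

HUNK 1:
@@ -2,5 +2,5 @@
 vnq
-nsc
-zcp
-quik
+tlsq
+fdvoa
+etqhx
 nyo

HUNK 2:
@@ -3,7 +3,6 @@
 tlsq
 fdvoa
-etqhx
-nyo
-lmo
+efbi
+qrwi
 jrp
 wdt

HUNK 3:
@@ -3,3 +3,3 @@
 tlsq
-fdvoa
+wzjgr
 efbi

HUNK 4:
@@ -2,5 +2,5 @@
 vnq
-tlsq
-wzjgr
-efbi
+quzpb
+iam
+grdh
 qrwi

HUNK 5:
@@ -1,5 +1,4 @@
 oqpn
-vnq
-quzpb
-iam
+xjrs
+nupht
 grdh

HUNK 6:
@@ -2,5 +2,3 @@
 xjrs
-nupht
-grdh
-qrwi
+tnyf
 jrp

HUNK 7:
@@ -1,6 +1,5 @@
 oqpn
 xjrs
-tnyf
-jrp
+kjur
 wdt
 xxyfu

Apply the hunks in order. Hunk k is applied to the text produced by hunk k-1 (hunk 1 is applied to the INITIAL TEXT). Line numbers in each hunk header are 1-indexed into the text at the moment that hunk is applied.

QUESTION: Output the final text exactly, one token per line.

Answer: oqpn
xjrs
kjur
wdt
xxyfu

Derivation:
Hunk 1: at line 2 remove [nsc,zcp,quik] add [tlsq,fdvoa,etqhx] -> 10 lines: oqpn vnq tlsq fdvoa etqhx nyo lmo jrp wdt xxyfu
Hunk 2: at line 3 remove [etqhx,nyo,lmo] add [efbi,qrwi] -> 9 lines: oqpn vnq tlsq fdvoa efbi qrwi jrp wdt xxyfu
Hunk 3: at line 3 remove [fdvoa] add [wzjgr] -> 9 lines: oqpn vnq tlsq wzjgr efbi qrwi jrp wdt xxyfu
Hunk 4: at line 2 remove [tlsq,wzjgr,efbi] add [quzpb,iam,grdh] -> 9 lines: oqpn vnq quzpb iam grdh qrwi jrp wdt xxyfu
Hunk 5: at line 1 remove [vnq,quzpb,iam] add [xjrs,nupht] -> 8 lines: oqpn xjrs nupht grdh qrwi jrp wdt xxyfu
Hunk 6: at line 2 remove [nupht,grdh,qrwi] add [tnyf] -> 6 lines: oqpn xjrs tnyf jrp wdt xxyfu
Hunk 7: at line 1 remove [tnyf,jrp] add [kjur] -> 5 lines: oqpn xjrs kjur wdt xxyfu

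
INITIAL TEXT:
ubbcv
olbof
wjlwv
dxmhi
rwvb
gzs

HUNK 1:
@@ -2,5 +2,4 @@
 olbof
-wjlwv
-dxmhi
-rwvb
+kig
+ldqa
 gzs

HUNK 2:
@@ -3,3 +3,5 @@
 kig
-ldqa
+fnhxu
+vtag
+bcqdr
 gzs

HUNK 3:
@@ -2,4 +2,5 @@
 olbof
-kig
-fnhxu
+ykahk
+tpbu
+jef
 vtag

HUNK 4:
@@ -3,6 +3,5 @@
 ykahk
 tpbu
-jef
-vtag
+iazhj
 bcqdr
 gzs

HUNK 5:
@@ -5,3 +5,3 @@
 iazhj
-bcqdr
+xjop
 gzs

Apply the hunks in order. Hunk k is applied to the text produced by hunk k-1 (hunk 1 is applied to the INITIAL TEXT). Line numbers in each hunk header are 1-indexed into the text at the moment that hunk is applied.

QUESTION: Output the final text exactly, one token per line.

Answer: ubbcv
olbof
ykahk
tpbu
iazhj
xjop
gzs

Derivation:
Hunk 1: at line 2 remove [wjlwv,dxmhi,rwvb] add [kig,ldqa] -> 5 lines: ubbcv olbof kig ldqa gzs
Hunk 2: at line 3 remove [ldqa] add [fnhxu,vtag,bcqdr] -> 7 lines: ubbcv olbof kig fnhxu vtag bcqdr gzs
Hunk 3: at line 2 remove [kig,fnhxu] add [ykahk,tpbu,jef] -> 8 lines: ubbcv olbof ykahk tpbu jef vtag bcqdr gzs
Hunk 4: at line 3 remove [jef,vtag] add [iazhj] -> 7 lines: ubbcv olbof ykahk tpbu iazhj bcqdr gzs
Hunk 5: at line 5 remove [bcqdr] add [xjop] -> 7 lines: ubbcv olbof ykahk tpbu iazhj xjop gzs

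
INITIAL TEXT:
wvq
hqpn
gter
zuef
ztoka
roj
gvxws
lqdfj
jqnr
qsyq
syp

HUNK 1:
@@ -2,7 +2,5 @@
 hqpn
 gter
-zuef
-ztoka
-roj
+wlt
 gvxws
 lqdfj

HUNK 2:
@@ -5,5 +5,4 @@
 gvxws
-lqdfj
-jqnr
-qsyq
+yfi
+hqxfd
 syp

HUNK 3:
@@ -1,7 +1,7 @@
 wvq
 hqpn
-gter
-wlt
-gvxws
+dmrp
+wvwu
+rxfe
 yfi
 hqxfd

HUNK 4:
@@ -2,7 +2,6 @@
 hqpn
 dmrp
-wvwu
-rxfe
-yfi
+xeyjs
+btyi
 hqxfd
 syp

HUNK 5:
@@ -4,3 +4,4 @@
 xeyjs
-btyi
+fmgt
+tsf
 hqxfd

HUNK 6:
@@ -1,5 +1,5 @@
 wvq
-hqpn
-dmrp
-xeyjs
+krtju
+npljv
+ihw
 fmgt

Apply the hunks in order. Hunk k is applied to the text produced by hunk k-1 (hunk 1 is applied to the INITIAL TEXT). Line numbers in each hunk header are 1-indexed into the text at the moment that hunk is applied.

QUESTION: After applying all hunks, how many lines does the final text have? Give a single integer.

Hunk 1: at line 2 remove [zuef,ztoka,roj] add [wlt] -> 9 lines: wvq hqpn gter wlt gvxws lqdfj jqnr qsyq syp
Hunk 2: at line 5 remove [lqdfj,jqnr,qsyq] add [yfi,hqxfd] -> 8 lines: wvq hqpn gter wlt gvxws yfi hqxfd syp
Hunk 3: at line 1 remove [gter,wlt,gvxws] add [dmrp,wvwu,rxfe] -> 8 lines: wvq hqpn dmrp wvwu rxfe yfi hqxfd syp
Hunk 4: at line 2 remove [wvwu,rxfe,yfi] add [xeyjs,btyi] -> 7 lines: wvq hqpn dmrp xeyjs btyi hqxfd syp
Hunk 5: at line 4 remove [btyi] add [fmgt,tsf] -> 8 lines: wvq hqpn dmrp xeyjs fmgt tsf hqxfd syp
Hunk 6: at line 1 remove [hqpn,dmrp,xeyjs] add [krtju,npljv,ihw] -> 8 lines: wvq krtju npljv ihw fmgt tsf hqxfd syp
Final line count: 8

Answer: 8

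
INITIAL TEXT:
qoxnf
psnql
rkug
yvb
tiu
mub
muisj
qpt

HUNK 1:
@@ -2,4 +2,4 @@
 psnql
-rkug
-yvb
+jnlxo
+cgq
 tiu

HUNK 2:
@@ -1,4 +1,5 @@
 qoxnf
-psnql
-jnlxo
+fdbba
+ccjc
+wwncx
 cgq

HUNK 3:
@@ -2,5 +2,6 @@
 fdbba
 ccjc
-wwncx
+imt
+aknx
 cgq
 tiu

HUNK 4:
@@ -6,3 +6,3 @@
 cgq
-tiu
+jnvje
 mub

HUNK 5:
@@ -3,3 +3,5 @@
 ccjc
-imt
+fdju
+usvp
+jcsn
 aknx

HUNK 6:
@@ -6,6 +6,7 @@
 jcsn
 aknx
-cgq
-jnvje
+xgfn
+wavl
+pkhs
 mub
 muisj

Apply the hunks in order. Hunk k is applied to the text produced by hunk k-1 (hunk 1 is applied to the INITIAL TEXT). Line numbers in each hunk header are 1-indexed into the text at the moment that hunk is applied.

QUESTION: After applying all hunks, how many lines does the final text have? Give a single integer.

Hunk 1: at line 2 remove [rkug,yvb] add [jnlxo,cgq] -> 8 lines: qoxnf psnql jnlxo cgq tiu mub muisj qpt
Hunk 2: at line 1 remove [psnql,jnlxo] add [fdbba,ccjc,wwncx] -> 9 lines: qoxnf fdbba ccjc wwncx cgq tiu mub muisj qpt
Hunk 3: at line 2 remove [wwncx] add [imt,aknx] -> 10 lines: qoxnf fdbba ccjc imt aknx cgq tiu mub muisj qpt
Hunk 4: at line 6 remove [tiu] add [jnvje] -> 10 lines: qoxnf fdbba ccjc imt aknx cgq jnvje mub muisj qpt
Hunk 5: at line 3 remove [imt] add [fdju,usvp,jcsn] -> 12 lines: qoxnf fdbba ccjc fdju usvp jcsn aknx cgq jnvje mub muisj qpt
Hunk 6: at line 6 remove [cgq,jnvje] add [xgfn,wavl,pkhs] -> 13 lines: qoxnf fdbba ccjc fdju usvp jcsn aknx xgfn wavl pkhs mub muisj qpt
Final line count: 13

Answer: 13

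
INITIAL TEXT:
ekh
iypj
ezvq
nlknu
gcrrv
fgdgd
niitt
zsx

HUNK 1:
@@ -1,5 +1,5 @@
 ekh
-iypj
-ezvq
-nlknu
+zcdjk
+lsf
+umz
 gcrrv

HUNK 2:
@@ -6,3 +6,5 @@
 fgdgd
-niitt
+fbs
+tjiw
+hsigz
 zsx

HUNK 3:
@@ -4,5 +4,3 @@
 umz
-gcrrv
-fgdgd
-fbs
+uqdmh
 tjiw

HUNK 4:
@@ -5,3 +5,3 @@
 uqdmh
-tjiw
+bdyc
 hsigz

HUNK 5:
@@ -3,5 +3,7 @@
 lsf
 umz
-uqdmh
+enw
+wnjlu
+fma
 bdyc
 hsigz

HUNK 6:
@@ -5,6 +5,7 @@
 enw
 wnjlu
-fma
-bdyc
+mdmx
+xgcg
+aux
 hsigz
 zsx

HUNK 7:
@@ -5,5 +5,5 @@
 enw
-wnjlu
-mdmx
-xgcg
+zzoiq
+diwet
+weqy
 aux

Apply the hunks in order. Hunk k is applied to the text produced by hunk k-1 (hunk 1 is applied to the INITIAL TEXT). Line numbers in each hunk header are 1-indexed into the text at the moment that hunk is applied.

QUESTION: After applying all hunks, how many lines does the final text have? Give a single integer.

Hunk 1: at line 1 remove [iypj,ezvq,nlknu] add [zcdjk,lsf,umz] -> 8 lines: ekh zcdjk lsf umz gcrrv fgdgd niitt zsx
Hunk 2: at line 6 remove [niitt] add [fbs,tjiw,hsigz] -> 10 lines: ekh zcdjk lsf umz gcrrv fgdgd fbs tjiw hsigz zsx
Hunk 3: at line 4 remove [gcrrv,fgdgd,fbs] add [uqdmh] -> 8 lines: ekh zcdjk lsf umz uqdmh tjiw hsigz zsx
Hunk 4: at line 5 remove [tjiw] add [bdyc] -> 8 lines: ekh zcdjk lsf umz uqdmh bdyc hsigz zsx
Hunk 5: at line 3 remove [uqdmh] add [enw,wnjlu,fma] -> 10 lines: ekh zcdjk lsf umz enw wnjlu fma bdyc hsigz zsx
Hunk 6: at line 5 remove [fma,bdyc] add [mdmx,xgcg,aux] -> 11 lines: ekh zcdjk lsf umz enw wnjlu mdmx xgcg aux hsigz zsx
Hunk 7: at line 5 remove [wnjlu,mdmx,xgcg] add [zzoiq,diwet,weqy] -> 11 lines: ekh zcdjk lsf umz enw zzoiq diwet weqy aux hsigz zsx
Final line count: 11

Answer: 11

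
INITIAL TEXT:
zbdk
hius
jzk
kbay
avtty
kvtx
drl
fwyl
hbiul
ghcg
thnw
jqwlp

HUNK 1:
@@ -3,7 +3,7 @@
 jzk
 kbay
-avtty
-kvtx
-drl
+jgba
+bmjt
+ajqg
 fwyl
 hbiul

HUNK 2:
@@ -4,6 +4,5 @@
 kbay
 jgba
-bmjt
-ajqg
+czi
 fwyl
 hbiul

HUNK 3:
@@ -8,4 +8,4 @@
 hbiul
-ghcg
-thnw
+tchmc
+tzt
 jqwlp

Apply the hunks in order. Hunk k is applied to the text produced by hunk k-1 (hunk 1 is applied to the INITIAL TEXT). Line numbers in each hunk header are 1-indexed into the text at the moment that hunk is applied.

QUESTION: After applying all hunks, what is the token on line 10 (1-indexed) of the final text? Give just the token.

Answer: tzt

Derivation:
Hunk 1: at line 3 remove [avtty,kvtx,drl] add [jgba,bmjt,ajqg] -> 12 lines: zbdk hius jzk kbay jgba bmjt ajqg fwyl hbiul ghcg thnw jqwlp
Hunk 2: at line 4 remove [bmjt,ajqg] add [czi] -> 11 lines: zbdk hius jzk kbay jgba czi fwyl hbiul ghcg thnw jqwlp
Hunk 3: at line 8 remove [ghcg,thnw] add [tchmc,tzt] -> 11 lines: zbdk hius jzk kbay jgba czi fwyl hbiul tchmc tzt jqwlp
Final line 10: tzt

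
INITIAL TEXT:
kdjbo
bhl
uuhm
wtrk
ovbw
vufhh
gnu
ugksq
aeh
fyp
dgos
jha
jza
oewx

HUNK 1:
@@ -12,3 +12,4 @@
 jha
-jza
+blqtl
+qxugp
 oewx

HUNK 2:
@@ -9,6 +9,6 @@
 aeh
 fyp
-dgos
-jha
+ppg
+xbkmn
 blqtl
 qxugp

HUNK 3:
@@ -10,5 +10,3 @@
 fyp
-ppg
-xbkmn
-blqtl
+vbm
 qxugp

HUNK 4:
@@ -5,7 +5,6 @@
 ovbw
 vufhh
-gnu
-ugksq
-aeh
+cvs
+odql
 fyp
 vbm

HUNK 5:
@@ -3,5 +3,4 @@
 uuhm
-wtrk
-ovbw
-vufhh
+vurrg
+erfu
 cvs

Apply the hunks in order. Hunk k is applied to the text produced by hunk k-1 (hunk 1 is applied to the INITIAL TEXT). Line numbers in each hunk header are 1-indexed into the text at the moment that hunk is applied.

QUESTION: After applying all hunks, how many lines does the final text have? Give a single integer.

Answer: 11

Derivation:
Hunk 1: at line 12 remove [jza] add [blqtl,qxugp] -> 15 lines: kdjbo bhl uuhm wtrk ovbw vufhh gnu ugksq aeh fyp dgos jha blqtl qxugp oewx
Hunk 2: at line 9 remove [dgos,jha] add [ppg,xbkmn] -> 15 lines: kdjbo bhl uuhm wtrk ovbw vufhh gnu ugksq aeh fyp ppg xbkmn blqtl qxugp oewx
Hunk 3: at line 10 remove [ppg,xbkmn,blqtl] add [vbm] -> 13 lines: kdjbo bhl uuhm wtrk ovbw vufhh gnu ugksq aeh fyp vbm qxugp oewx
Hunk 4: at line 5 remove [gnu,ugksq,aeh] add [cvs,odql] -> 12 lines: kdjbo bhl uuhm wtrk ovbw vufhh cvs odql fyp vbm qxugp oewx
Hunk 5: at line 3 remove [wtrk,ovbw,vufhh] add [vurrg,erfu] -> 11 lines: kdjbo bhl uuhm vurrg erfu cvs odql fyp vbm qxugp oewx
Final line count: 11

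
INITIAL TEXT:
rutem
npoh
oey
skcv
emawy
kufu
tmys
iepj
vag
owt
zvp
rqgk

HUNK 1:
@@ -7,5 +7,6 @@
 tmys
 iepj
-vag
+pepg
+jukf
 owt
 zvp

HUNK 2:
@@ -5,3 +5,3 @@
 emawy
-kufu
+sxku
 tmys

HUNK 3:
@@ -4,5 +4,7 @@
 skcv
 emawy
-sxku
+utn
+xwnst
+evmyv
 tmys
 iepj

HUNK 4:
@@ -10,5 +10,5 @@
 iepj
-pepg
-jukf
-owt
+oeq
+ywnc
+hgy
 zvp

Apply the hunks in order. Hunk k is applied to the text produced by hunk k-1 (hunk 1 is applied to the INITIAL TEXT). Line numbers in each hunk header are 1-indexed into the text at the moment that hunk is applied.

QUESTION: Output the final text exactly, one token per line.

Answer: rutem
npoh
oey
skcv
emawy
utn
xwnst
evmyv
tmys
iepj
oeq
ywnc
hgy
zvp
rqgk

Derivation:
Hunk 1: at line 7 remove [vag] add [pepg,jukf] -> 13 lines: rutem npoh oey skcv emawy kufu tmys iepj pepg jukf owt zvp rqgk
Hunk 2: at line 5 remove [kufu] add [sxku] -> 13 lines: rutem npoh oey skcv emawy sxku tmys iepj pepg jukf owt zvp rqgk
Hunk 3: at line 4 remove [sxku] add [utn,xwnst,evmyv] -> 15 lines: rutem npoh oey skcv emawy utn xwnst evmyv tmys iepj pepg jukf owt zvp rqgk
Hunk 4: at line 10 remove [pepg,jukf,owt] add [oeq,ywnc,hgy] -> 15 lines: rutem npoh oey skcv emawy utn xwnst evmyv tmys iepj oeq ywnc hgy zvp rqgk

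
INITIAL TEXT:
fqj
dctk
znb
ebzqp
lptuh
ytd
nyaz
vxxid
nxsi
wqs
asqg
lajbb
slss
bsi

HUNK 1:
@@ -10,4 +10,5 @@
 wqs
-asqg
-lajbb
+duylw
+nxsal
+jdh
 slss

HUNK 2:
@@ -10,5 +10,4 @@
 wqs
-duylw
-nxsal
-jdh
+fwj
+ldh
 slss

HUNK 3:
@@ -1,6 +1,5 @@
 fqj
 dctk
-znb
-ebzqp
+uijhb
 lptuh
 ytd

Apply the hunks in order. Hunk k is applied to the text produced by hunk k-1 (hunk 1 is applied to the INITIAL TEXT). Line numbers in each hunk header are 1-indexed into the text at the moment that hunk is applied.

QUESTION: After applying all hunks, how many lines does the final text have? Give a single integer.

Hunk 1: at line 10 remove [asqg,lajbb] add [duylw,nxsal,jdh] -> 15 lines: fqj dctk znb ebzqp lptuh ytd nyaz vxxid nxsi wqs duylw nxsal jdh slss bsi
Hunk 2: at line 10 remove [duylw,nxsal,jdh] add [fwj,ldh] -> 14 lines: fqj dctk znb ebzqp lptuh ytd nyaz vxxid nxsi wqs fwj ldh slss bsi
Hunk 3: at line 1 remove [znb,ebzqp] add [uijhb] -> 13 lines: fqj dctk uijhb lptuh ytd nyaz vxxid nxsi wqs fwj ldh slss bsi
Final line count: 13

Answer: 13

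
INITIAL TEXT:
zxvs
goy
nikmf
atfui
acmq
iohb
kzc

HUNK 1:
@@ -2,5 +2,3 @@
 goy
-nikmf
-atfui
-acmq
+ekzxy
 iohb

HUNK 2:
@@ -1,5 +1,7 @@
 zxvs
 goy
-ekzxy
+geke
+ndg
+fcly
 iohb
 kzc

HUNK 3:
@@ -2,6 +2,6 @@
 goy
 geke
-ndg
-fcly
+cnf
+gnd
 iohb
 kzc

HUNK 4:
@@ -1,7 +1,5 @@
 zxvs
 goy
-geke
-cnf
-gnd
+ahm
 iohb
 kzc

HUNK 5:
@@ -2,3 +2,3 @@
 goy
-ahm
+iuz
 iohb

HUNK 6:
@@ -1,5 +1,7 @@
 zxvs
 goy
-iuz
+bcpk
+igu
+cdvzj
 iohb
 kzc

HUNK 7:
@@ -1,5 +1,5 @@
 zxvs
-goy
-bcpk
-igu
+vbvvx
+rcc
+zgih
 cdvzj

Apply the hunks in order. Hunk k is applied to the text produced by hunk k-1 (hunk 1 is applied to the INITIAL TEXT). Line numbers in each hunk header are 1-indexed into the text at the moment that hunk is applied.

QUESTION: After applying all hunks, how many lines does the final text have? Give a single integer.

Answer: 7

Derivation:
Hunk 1: at line 2 remove [nikmf,atfui,acmq] add [ekzxy] -> 5 lines: zxvs goy ekzxy iohb kzc
Hunk 2: at line 1 remove [ekzxy] add [geke,ndg,fcly] -> 7 lines: zxvs goy geke ndg fcly iohb kzc
Hunk 3: at line 2 remove [ndg,fcly] add [cnf,gnd] -> 7 lines: zxvs goy geke cnf gnd iohb kzc
Hunk 4: at line 1 remove [geke,cnf,gnd] add [ahm] -> 5 lines: zxvs goy ahm iohb kzc
Hunk 5: at line 2 remove [ahm] add [iuz] -> 5 lines: zxvs goy iuz iohb kzc
Hunk 6: at line 1 remove [iuz] add [bcpk,igu,cdvzj] -> 7 lines: zxvs goy bcpk igu cdvzj iohb kzc
Hunk 7: at line 1 remove [goy,bcpk,igu] add [vbvvx,rcc,zgih] -> 7 lines: zxvs vbvvx rcc zgih cdvzj iohb kzc
Final line count: 7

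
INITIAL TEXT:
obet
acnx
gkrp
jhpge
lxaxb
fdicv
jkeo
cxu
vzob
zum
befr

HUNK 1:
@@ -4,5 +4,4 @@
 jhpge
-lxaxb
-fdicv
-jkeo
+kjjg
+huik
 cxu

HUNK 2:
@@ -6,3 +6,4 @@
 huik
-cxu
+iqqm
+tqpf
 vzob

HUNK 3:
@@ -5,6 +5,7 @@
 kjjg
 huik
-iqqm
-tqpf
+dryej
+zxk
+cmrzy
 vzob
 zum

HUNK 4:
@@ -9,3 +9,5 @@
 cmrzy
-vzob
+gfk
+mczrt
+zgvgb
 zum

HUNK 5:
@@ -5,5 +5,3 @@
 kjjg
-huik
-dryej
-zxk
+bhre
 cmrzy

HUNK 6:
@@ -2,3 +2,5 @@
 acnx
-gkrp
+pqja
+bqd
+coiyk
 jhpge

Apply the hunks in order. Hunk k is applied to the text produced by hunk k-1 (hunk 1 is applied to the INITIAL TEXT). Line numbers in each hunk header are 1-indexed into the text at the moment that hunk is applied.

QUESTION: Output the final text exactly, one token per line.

Hunk 1: at line 4 remove [lxaxb,fdicv,jkeo] add [kjjg,huik] -> 10 lines: obet acnx gkrp jhpge kjjg huik cxu vzob zum befr
Hunk 2: at line 6 remove [cxu] add [iqqm,tqpf] -> 11 lines: obet acnx gkrp jhpge kjjg huik iqqm tqpf vzob zum befr
Hunk 3: at line 5 remove [iqqm,tqpf] add [dryej,zxk,cmrzy] -> 12 lines: obet acnx gkrp jhpge kjjg huik dryej zxk cmrzy vzob zum befr
Hunk 4: at line 9 remove [vzob] add [gfk,mczrt,zgvgb] -> 14 lines: obet acnx gkrp jhpge kjjg huik dryej zxk cmrzy gfk mczrt zgvgb zum befr
Hunk 5: at line 5 remove [huik,dryej,zxk] add [bhre] -> 12 lines: obet acnx gkrp jhpge kjjg bhre cmrzy gfk mczrt zgvgb zum befr
Hunk 6: at line 2 remove [gkrp] add [pqja,bqd,coiyk] -> 14 lines: obet acnx pqja bqd coiyk jhpge kjjg bhre cmrzy gfk mczrt zgvgb zum befr

Answer: obet
acnx
pqja
bqd
coiyk
jhpge
kjjg
bhre
cmrzy
gfk
mczrt
zgvgb
zum
befr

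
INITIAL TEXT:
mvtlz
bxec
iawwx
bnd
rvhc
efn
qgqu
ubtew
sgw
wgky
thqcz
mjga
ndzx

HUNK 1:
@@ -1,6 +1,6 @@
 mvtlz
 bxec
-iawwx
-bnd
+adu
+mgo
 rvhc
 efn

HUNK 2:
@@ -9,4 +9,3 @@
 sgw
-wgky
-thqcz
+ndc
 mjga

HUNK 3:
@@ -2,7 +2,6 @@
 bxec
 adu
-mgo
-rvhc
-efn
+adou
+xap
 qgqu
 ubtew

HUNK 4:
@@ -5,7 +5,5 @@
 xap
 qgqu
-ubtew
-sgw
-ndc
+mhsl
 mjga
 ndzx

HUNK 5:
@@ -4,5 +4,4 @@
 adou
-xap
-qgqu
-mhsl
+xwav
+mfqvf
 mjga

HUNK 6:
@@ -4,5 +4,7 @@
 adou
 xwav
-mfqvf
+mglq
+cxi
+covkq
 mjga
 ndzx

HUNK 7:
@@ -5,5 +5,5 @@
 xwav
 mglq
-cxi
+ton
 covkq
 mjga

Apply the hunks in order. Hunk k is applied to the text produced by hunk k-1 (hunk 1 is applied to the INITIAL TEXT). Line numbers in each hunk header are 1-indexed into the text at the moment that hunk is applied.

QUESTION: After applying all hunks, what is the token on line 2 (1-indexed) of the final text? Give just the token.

Answer: bxec

Derivation:
Hunk 1: at line 1 remove [iawwx,bnd] add [adu,mgo] -> 13 lines: mvtlz bxec adu mgo rvhc efn qgqu ubtew sgw wgky thqcz mjga ndzx
Hunk 2: at line 9 remove [wgky,thqcz] add [ndc] -> 12 lines: mvtlz bxec adu mgo rvhc efn qgqu ubtew sgw ndc mjga ndzx
Hunk 3: at line 2 remove [mgo,rvhc,efn] add [adou,xap] -> 11 lines: mvtlz bxec adu adou xap qgqu ubtew sgw ndc mjga ndzx
Hunk 4: at line 5 remove [ubtew,sgw,ndc] add [mhsl] -> 9 lines: mvtlz bxec adu adou xap qgqu mhsl mjga ndzx
Hunk 5: at line 4 remove [xap,qgqu,mhsl] add [xwav,mfqvf] -> 8 lines: mvtlz bxec adu adou xwav mfqvf mjga ndzx
Hunk 6: at line 4 remove [mfqvf] add [mglq,cxi,covkq] -> 10 lines: mvtlz bxec adu adou xwav mglq cxi covkq mjga ndzx
Hunk 7: at line 5 remove [cxi] add [ton] -> 10 lines: mvtlz bxec adu adou xwav mglq ton covkq mjga ndzx
Final line 2: bxec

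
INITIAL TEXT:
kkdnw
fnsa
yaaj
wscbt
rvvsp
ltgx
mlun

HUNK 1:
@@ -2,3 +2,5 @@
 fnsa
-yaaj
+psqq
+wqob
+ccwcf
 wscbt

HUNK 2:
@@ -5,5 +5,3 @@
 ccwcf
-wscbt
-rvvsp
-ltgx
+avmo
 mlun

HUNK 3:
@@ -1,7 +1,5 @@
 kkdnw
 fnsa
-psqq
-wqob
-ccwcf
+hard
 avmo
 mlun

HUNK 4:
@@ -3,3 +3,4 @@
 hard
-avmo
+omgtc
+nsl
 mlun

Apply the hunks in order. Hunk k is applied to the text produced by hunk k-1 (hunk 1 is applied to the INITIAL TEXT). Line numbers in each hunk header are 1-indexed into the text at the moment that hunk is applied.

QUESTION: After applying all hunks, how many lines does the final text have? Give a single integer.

Answer: 6

Derivation:
Hunk 1: at line 2 remove [yaaj] add [psqq,wqob,ccwcf] -> 9 lines: kkdnw fnsa psqq wqob ccwcf wscbt rvvsp ltgx mlun
Hunk 2: at line 5 remove [wscbt,rvvsp,ltgx] add [avmo] -> 7 lines: kkdnw fnsa psqq wqob ccwcf avmo mlun
Hunk 3: at line 1 remove [psqq,wqob,ccwcf] add [hard] -> 5 lines: kkdnw fnsa hard avmo mlun
Hunk 4: at line 3 remove [avmo] add [omgtc,nsl] -> 6 lines: kkdnw fnsa hard omgtc nsl mlun
Final line count: 6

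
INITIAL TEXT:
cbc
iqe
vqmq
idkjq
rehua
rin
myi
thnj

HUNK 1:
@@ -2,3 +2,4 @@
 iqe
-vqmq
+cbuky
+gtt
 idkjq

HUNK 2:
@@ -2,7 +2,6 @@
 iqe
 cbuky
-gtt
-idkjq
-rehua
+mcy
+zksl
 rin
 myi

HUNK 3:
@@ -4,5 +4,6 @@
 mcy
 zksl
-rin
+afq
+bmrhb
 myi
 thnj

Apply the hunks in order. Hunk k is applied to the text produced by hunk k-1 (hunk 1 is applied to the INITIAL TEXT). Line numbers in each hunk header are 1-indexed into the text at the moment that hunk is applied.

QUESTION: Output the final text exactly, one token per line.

Answer: cbc
iqe
cbuky
mcy
zksl
afq
bmrhb
myi
thnj

Derivation:
Hunk 1: at line 2 remove [vqmq] add [cbuky,gtt] -> 9 lines: cbc iqe cbuky gtt idkjq rehua rin myi thnj
Hunk 2: at line 2 remove [gtt,idkjq,rehua] add [mcy,zksl] -> 8 lines: cbc iqe cbuky mcy zksl rin myi thnj
Hunk 3: at line 4 remove [rin] add [afq,bmrhb] -> 9 lines: cbc iqe cbuky mcy zksl afq bmrhb myi thnj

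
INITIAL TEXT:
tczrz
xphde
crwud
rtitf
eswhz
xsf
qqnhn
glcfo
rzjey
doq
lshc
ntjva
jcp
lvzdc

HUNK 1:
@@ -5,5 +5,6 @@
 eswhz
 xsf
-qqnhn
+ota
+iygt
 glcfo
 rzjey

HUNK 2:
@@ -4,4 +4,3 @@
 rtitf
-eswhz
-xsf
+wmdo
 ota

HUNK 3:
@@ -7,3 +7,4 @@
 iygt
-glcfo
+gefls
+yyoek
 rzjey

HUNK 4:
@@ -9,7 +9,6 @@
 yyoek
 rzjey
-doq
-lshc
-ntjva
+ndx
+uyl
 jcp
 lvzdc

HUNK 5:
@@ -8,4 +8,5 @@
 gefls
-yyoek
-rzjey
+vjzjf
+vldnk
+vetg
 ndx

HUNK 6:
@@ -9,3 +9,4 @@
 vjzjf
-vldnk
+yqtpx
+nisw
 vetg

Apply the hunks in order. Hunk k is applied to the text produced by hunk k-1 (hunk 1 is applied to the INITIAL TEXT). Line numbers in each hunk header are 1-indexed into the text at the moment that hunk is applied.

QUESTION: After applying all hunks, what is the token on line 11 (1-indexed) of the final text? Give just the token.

Answer: nisw

Derivation:
Hunk 1: at line 5 remove [qqnhn] add [ota,iygt] -> 15 lines: tczrz xphde crwud rtitf eswhz xsf ota iygt glcfo rzjey doq lshc ntjva jcp lvzdc
Hunk 2: at line 4 remove [eswhz,xsf] add [wmdo] -> 14 lines: tczrz xphde crwud rtitf wmdo ota iygt glcfo rzjey doq lshc ntjva jcp lvzdc
Hunk 3: at line 7 remove [glcfo] add [gefls,yyoek] -> 15 lines: tczrz xphde crwud rtitf wmdo ota iygt gefls yyoek rzjey doq lshc ntjva jcp lvzdc
Hunk 4: at line 9 remove [doq,lshc,ntjva] add [ndx,uyl] -> 14 lines: tczrz xphde crwud rtitf wmdo ota iygt gefls yyoek rzjey ndx uyl jcp lvzdc
Hunk 5: at line 8 remove [yyoek,rzjey] add [vjzjf,vldnk,vetg] -> 15 lines: tczrz xphde crwud rtitf wmdo ota iygt gefls vjzjf vldnk vetg ndx uyl jcp lvzdc
Hunk 6: at line 9 remove [vldnk] add [yqtpx,nisw] -> 16 lines: tczrz xphde crwud rtitf wmdo ota iygt gefls vjzjf yqtpx nisw vetg ndx uyl jcp lvzdc
Final line 11: nisw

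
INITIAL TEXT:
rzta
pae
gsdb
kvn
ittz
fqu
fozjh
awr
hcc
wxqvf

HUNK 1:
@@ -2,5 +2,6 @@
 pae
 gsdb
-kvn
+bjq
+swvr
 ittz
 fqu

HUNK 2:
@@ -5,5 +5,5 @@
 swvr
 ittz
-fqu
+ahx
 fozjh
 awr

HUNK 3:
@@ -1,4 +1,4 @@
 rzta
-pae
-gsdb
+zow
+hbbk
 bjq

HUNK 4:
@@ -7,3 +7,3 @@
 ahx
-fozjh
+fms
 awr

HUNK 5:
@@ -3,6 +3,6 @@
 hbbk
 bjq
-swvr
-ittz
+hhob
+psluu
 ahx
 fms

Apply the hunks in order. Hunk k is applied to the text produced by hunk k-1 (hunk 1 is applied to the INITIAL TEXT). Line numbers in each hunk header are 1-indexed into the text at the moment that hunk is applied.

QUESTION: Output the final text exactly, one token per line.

Hunk 1: at line 2 remove [kvn] add [bjq,swvr] -> 11 lines: rzta pae gsdb bjq swvr ittz fqu fozjh awr hcc wxqvf
Hunk 2: at line 5 remove [fqu] add [ahx] -> 11 lines: rzta pae gsdb bjq swvr ittz ahx fozjh awr hcc wxqvf
Hunk 3: at line 1 remove [pae,gsdb] add [zow,hbbk] -> 11 lines: rzta zow hbbk bjq swvr ittz ahx fozjh awr hcc wxqvf
Hunk 4: at line 7 remove [fozjh] add [fms] -> 11 lines: rzta zow hbbk bjq swvr ittz ahx fms awr hcc wxqvf
Hunk 5: at line 3 remove [swvr,ittz] add [hhob,psluu] -> 11 lines: rzta zow hbbk bjq hhob psluu ahx fms awr hcc wxqvf

Answer: rzta
zow
hbbk
bjq
hhob
psluu
ahx
fms
awr
hcc
wxqvf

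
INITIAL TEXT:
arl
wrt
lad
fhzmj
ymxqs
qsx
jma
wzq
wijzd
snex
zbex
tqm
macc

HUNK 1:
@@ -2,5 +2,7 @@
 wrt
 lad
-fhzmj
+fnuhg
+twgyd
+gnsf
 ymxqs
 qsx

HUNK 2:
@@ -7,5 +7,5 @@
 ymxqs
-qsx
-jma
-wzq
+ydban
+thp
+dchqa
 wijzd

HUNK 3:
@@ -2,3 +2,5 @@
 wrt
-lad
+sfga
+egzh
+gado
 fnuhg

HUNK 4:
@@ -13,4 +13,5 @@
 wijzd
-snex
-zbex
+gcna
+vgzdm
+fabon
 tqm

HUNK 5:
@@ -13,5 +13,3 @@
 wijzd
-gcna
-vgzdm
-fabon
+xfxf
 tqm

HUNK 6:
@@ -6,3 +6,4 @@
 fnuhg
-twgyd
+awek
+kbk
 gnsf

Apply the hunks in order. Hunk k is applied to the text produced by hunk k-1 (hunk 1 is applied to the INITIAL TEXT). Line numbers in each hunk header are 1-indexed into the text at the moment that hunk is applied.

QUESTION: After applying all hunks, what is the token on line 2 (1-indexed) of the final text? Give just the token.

Hunk 1: at line 2 remove [fhzmj] add [fnuhg,twgyd,gnsf] -> 15 lines: arl wrt lad fnuhg twgyd gnsf ymxqs qsx jma wzq wijzd snex zbex tqm macc
Hunk 2: at line 7 remove [qsx,jma,wzq] add [ydban,thp,dchqa] -> 15 lines: arl wrt lad fnuhg twgyd gnsf ymxqs ydban thp dchqa wijzd snex zbex tqm macc
Hunk 3: at line 2 remove [lad] add [sfga,egzh,gado] -> 17 lines: arl wrt sfga egzh gado fnuhg twgyd gnsf ymxqs ydban thp dchqa wijzd snex zbex tqm macc
Hunk 4: at line 13 remove [snex,zbex] add [gcna,vgzdm,fabon] -> 18 lines: arl wrt sfga egzh gado fnuhg twgyd gnsf ymxqs ydban thp dchqa wijzd gcna vgzdm fabon tqm macc
Hunk 5: at line 13 remove [gcna,vgzdm,fabon] add [xfxf] -> 16 lines: arl wrt sfga egzh gado fnuhg twgyd gnsf ymxqs ydban thp dchqa wijzd xfxf tqm macc
Hunk 6: at line 6 remove [twgyd] add [awek,kbk] -> 17 lines: arl wrt sfga egzh gado fnuhg awek kbk gnsf ymxqs ydban thp dchqa wijzd xfxf tqm macc
Final line 2: wrt

Answer: wrt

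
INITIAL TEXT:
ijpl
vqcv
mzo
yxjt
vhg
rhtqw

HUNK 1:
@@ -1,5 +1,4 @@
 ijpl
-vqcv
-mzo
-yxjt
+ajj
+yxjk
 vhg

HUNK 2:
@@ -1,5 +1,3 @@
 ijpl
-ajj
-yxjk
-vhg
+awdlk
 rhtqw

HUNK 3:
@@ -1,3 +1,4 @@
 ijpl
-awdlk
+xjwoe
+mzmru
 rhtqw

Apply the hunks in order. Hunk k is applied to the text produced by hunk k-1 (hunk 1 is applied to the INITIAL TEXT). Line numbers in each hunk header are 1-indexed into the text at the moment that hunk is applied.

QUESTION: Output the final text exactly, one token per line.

Answer: ijpl
xjwoe
mzmru
rhtqw

Derivation:
Hunk 1: at line 1 remove [vqcv,mzo,yxjt] add [ajj,yxjk] -> 5 lines: ijpl ajj yxjk vhg rhtqw
Hunk 2: at line 1 remove [ajj,yxjk,vhg] add [awdlk] -> 3 lines: ijpl awdlk rhtqw
Hunk 3: at line 1 remove [awdlk] add [xjwoe,mzmru] -> 4 lines: ijpl xjwoe mzmru rhtqw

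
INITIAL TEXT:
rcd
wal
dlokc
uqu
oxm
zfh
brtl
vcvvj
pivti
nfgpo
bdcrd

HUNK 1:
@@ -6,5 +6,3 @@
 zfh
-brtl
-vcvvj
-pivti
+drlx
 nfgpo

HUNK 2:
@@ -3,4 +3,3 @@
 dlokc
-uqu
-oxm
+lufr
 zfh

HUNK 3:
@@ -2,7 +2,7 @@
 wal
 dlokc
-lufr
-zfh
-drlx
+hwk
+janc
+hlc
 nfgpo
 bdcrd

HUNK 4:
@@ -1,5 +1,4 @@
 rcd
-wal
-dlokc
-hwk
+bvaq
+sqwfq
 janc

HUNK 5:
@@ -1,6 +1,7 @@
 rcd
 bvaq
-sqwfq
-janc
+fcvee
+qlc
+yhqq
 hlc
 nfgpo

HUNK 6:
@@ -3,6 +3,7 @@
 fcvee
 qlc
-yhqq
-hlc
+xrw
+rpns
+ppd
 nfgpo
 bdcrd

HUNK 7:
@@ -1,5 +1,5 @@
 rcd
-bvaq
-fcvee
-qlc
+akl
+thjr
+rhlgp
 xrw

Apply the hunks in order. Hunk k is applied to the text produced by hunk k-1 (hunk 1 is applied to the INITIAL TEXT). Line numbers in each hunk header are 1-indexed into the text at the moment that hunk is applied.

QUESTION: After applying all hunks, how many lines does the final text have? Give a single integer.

Answer: 9

Derivation:
Hunk 1: at line 6 remove [brtl,vcvvj,pivti] add [drlx] -> 9 lines: rcd wal dlokc uqu oxm zfh drlx nfgpo bdcrd
Hunk 2: at line 3 remove [uqu,oxm] add [lufr] -> 8 lines: rcd wal dlokc lufr zfh drlx nfgpo bdcrd
Hunk 3: at line 2 remove [lufr,zfh,drlx] add [hwk,janc,hlc] -> 8 lines: rcd wal dlokc hwk janc hlc nfgpo bdcrd
Hunk 4: at line 1 remove [wal,dlokc,hwk] add [bvaq,sqwfq] -> 7 lines: rcd bvaq sqwfq janc hlc nfgpo bdcrd
Hunk 5: at line 1 remove [sqwfq,janc] add [fcvee,qlc,yhqq] -> 8 lines: rcd bvaq fcvee qlc yhqq hlc nfgpo bdcrd
Hunk 6: at line 3 remove [yhqq,hlc] add [xrw,rpns,ppd] -> 9 lines: rcd bvaq fcvee qlc xrw rpns ppd nfgpo bdcrd
Hunk 7: at line 1 remove [bvaq,fcvee,qlc] add [akl,thjr,rhlgp] -> 9 lines: rcd akl thjr rhlgp xrw rpns ppd nfgpo bdcrd
Final line count: 9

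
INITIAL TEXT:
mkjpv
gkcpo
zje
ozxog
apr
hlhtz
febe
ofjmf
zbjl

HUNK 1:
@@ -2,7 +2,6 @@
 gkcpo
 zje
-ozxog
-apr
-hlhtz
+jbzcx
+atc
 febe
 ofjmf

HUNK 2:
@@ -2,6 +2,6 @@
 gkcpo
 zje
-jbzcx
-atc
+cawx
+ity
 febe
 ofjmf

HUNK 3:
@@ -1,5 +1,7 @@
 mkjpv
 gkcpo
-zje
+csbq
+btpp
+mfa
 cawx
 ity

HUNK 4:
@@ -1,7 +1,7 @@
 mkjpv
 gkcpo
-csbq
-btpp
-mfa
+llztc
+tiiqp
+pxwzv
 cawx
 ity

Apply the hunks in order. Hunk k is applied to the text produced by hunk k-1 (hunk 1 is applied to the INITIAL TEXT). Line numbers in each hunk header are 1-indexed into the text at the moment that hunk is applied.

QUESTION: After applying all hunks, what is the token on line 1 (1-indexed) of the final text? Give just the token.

Hunk 1: at line 2 remove [ozxog,apr,hlhtz] add [jbzcx,atc] -> 8 lines: mkjpv gkcpo zje jbzcx atc febe ofjmf zbjl
Hunk 2: at line 2 remove [jbzcx,atc] add [cawx,ity] -> 8 lines: mkjpv gkcpo zje cawx ity febe ofjmf zbjl
Hunk 3: at line 1 remove [zje] add [csbq,btpp,mfa] -> 10 lines: mkjpv gkcpo csbq btpp mfa cawx ity febe ofjmf zbjl
Hunk 4: at line 1 remove [csbq,btpp,mfa] add [llztc,tiiqp,pxwzv] -> 10 lines: mkjpv gkcpo llztc tiiqp pxwzv cawx ity febe ofjmf zbjl
Final line 1: mkjpv

Answer: mkjpv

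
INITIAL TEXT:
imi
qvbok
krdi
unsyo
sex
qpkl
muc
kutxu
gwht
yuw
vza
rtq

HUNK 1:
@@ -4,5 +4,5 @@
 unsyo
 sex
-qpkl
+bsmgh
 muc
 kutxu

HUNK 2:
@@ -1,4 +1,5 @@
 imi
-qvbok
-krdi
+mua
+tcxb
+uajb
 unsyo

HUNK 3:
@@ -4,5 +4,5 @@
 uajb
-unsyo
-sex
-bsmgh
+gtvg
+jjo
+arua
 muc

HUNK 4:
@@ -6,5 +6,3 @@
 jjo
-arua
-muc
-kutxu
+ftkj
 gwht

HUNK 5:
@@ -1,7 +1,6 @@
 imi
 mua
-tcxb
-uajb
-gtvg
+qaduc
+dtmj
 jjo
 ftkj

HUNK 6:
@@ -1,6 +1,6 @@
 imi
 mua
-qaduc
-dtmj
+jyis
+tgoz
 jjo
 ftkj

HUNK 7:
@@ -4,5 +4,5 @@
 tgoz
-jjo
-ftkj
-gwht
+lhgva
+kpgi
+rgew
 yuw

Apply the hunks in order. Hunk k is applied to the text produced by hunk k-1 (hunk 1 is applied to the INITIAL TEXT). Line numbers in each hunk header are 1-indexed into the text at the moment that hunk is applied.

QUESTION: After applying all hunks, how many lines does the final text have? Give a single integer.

Hunk 1: at line 4 remove [qpkl] add [bsmgh] -> 12 lines: imi qvbok krdi unsyo sex bsmgh muc kutxu gwht yuw vza rtq
Hunk 2: at line 1 remove [qvbok,krdi] add [mua,tcxb,uajb] -> 13 lines: imi mua tcxb uajb unsyo sex bsmgh muc kutxu gwht yuw vza rtq
Hunk 3: at line 4 remove [unsyo,sex,bsmgh] add [gtvg,jjo,arua] -> 13 lines: imi mua tcxb uajb gtvg jjo arua muc kutxu gwht yuw vza rtq
Hunk 4: at line 6 remove [arua,muc,kutxu] add [ftkj] -> 11 lines: imi mua tcxb uajb gtvg jjo ftkj gwht yuw vza rtq
Hunk 5: at line 1 remove [tcxb,uajb,gtvg] add [qaduc,dtmj] -> 10 lines: imi mua qaduc dtmj jjo ftkj gwht yuw vza rtq
Hunk 6: at line 1 remove [qaduc,dtmj] add [jyis,tgoz] -> 10 lines: imi mua jyis tgoz jjo ftkj gwht yuw vza rtq
Hunk 7: at line 4 remove [jjo,ftkj,gwht] add [lhgva,kpgi,rgew] -> 10 lines: imi mua jyis tgoz lhgva kpgi rgew yuw vza rtq
Final line count: 10

Answer: 10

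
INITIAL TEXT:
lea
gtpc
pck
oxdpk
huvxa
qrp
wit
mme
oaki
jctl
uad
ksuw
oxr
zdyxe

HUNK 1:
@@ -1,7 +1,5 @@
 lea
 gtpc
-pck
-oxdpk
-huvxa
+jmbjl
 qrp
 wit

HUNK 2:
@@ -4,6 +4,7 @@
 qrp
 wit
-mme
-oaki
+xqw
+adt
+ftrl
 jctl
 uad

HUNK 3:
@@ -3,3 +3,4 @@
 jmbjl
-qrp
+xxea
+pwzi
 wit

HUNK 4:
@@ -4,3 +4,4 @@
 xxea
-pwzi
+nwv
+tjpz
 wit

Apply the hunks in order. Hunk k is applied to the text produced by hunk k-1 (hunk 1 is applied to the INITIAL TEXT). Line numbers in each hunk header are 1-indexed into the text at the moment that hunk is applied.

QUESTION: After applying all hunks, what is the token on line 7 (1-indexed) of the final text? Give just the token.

Answer: wit

Derivation:
Hunk 1: at line 1 remove [pck,oxdpk,huvxa] add [jmbjl] -> 12 lines: lea gtpc jmbjl qrp wit mme oaki jctl uad ksuw oxr zdyxe
Hunk 2: at line 4 remove [mme,oaki] add [xqw,adt,ftrl] -> 13 lines: lea gtpc jmbjl qrp wit xqw adt ftrl jctl uad ksuw oxr zdyxe
Hunk 3: at line 3 remove [qrp] add [xxea,pwzi] -> 14 lines: lea gtpc jmbjl xxea pwzi wit xqw adt ftrl jctl uad ksuw oxr zdyxe
Hunk 4: at line 4 remove [pwzi] add [nwv,tjpz] -> 15 lines: lea gtpc jmbjl xxea nwv tjpz wit xqw adt ftrl jctl uad ksuw oxr zdyxe
Final line 7: wit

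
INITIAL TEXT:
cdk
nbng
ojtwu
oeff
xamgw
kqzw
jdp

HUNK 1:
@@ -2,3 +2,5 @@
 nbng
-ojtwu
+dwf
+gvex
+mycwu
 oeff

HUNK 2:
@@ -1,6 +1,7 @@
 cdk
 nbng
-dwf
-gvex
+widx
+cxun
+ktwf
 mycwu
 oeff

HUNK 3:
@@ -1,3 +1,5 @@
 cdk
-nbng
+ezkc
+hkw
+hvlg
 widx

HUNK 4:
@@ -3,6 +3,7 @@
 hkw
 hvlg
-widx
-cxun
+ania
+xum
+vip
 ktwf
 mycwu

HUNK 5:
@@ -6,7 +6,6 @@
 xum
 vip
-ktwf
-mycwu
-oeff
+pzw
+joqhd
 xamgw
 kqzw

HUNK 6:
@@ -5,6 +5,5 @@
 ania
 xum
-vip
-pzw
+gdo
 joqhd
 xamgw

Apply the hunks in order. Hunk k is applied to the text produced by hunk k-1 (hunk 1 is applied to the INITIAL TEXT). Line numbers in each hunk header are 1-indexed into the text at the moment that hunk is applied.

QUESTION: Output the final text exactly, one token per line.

Hunk 1: at line 2 remove [ojtwu] add [dwf,gvex,mycwu] -> 9 lines: cdk nbng dwf gvex mycwu oeff xamgw kqzw jdp
Hunk 2: at line 1 remove [dwf,gvex] add [widx,cxun,ktwf] -> 10 lines: cdk nbng widx cxun ktwf mycwu oeff xamgw kqzw jdp
Hunk 3: at line 1 remove [nbng] add [ezkc,hkw,hvlg] -> 12 lines: cdk ezkc hkw hvlg widx cxun ktwf mycwu oeff xamgw kqzw jdp
Hunk 4: at line 3 remove [widx,cxun] add [ania,xum,vip] -> 13 lines: cdk ezkc hkw hvlg ania xum vip ktwf mycwu oeff xamgw kqzw jdp
Hunk 5: at line 6 remove [ktwf,mycwu,oeff] add [pzw,joqhd] -> 12 lines: cdk ezkc hkw hvlg ania xum vip pzw joqhd xamgw kqzw jdp
Hunk 6: at line 5 remove [vip,pzw] add [gdo] -> 11 lines: cdk ezkc hkw hvlg ania xum gdo joqhd xamgw kqzw jdp

Answer: cdk
ezkc
hkw
hvlg
ania
xum
gdo
joqhd
xamgw
kqzw
jdp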